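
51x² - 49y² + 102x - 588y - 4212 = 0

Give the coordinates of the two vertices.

Group the x- and y-terms: 51(x² + 2x) -49(y² + 12y) = 4212
Complete the square: 51(x + 1)² -49(y + 6)² = 4212 + 51 - 1764 = 2499
Divide by 2499: (x + 1)²/49 - (y + 6)²/51 = 1
Hyperbola, center (-1, -6), transverse axis horizontal; a² = 49, b² = 51.
a = 7. Vertices at (h ± a, k).

(-8, -6) and (6, -6)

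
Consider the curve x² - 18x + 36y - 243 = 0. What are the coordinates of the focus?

Only x is squared. Complete the square in x: (x - 9)² = -36(y - 9).
Vertex (9, 9); 4p = -36 so p = -9. Opens down.
Focus is p units from the vertex along the axis: (h, k + p).

(9, 0)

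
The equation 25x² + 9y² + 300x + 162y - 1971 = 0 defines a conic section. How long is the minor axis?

24

Group: 25(x² + 12x) + 9(y² + 18y) = 1971
Complete the square in x and y: 25(x + 6)² + 9(y + 9)² = 1971 + 900 + 729 = 3600
Dividing both sides by 3600: (x + 6)²/144 + (y + 9)²/400 = 1
Ellipse, center (-6, -9), major axis vertical; a² = 400, b² = 144.
b² = 144 so b = 12; the minor axis has length 2b = 24.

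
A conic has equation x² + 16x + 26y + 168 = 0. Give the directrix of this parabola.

y = 5/2

Only x is squared. Complete the square in x: (x + 8)² = -26(y + 4).
Vertex (-8, -4); 4p = -26 so p = -13/2. Opens down.
Directrix is the horizontal line y = k − p = -4 − (-13/2) = 5/2.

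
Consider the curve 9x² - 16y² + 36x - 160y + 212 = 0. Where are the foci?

(-2, -15) and (-2, 5)

Group the x- and y-terms: 9(x² + 4x) -16(y² + 10y) = -212
Complete the square: 9(x + 2)² -16(y + 5)² = -212 + 36 - 400 = -576
Dividing both sides by -576: (y + 5)²/36 - (x + 2)²/64 = 1
Hyperbola, center (-2, -5), transverse axis vertical; a² = 36, b² = 64.
c² = a² + b² = 36 + 64 = 100, so c = 10.
Foci lie on the vertical axis through the center: (h, k ± c).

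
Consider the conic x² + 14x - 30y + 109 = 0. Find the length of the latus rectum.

Only x is squared. Complete the square in x: (x + 7)² = 30(y - 2).
Vertex (-7, 2); 4p = 30 so p = 15/2. Opens up.
Latus rectum length = |4p| = 30.

30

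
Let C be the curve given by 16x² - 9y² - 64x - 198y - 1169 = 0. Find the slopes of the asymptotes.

16(x² - 4x) -9(y² + 22y) = 1169
16(x - 2)² -9(y + 11)² = 1169 + 64 - 1089 = 144
Dividing both sides by 144: (x - 2)²/9 - (y + 11)²/16 = 1
Hyperbola, center (2, -11), transverse axis horizontal; a² = 9, b² = 16.
For a horizontal hyperbola the asymptotes have slope ±b/a.
Here that is ±4/3.

4/3 and -4/3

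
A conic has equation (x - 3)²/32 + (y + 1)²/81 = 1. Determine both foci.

(3, -8) and (3, 6)

Center (3, -1). The larger denominator 81 sits under the y-term, so the major axis is vertical; a² = 81, b² = 32.
c² = a² - b² = 81 - 32 = 49, so c = 7.
Foci lie on the vertical axis through the center: (h, k ± c).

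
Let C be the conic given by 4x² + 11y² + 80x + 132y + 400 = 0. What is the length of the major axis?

6√11

Group the x- and y-terms: 4(x² + 20x) + 11(y² + 12y) = -400
Complete the square in x and y: 4(x + 10)² + 11(y + 6)² = -400 + 400 + 396 = 396
Divide by 396: (x + 10)²/99 + (y + 6)²/36 = 1
Ellipse, center (-10, -6), major axis horizontal; a² = 99, b² = 36.
a² = 99 so a = 3√11; the major axis has length 2a = 6√11.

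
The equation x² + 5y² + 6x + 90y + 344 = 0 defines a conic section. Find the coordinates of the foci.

Group: (x² + 6x) + 5(y² + 18y) = -344
Complete the square in x and y: (x + 3)² + 5(y + 9)² = -344 + 9 + 405 = 70
Divide by 70: (x + 3)²/70 + (y + 9)²/14 = 1
Ellipse, center (-3, -9), major axis horizontal; a² = 70, b² = 14.
c² = a² - b² = 70 - 14 = 56, so c = 2√14.
Foci lie on the horizontal axis through the center: (h ± c, k).

(-3 - 2√14, -9) and (-3 + 2√14, -9)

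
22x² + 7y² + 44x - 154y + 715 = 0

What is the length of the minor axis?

Group the x- and y-terms: 22(x² + 2x) + 7(y² - 22y) = -715
Complete the square: 22(x + 1)² + 7(y - 11)² = -715 + 22 + 847 = 154
Dividing both sides by 154: (x + 1)²/7 + (y - 11)²/22 = 1
Ellipse, center (-1, 11), major axis vertical; a² = 22, b² = 7.
b² = 7 so b = √7; the minor axis has length 2b = 2√7.

2√7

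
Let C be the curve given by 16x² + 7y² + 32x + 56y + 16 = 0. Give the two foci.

(-1, -7) and (-1, -1)

Group the x- and y-terms: 16(x² + 2x) + 7(y² + 8y) = -16
16(x + 1)² + 7(y + 4)² = -16 + 16 + 112 = 112
Divide by 112: (x + 1)²/7 + (y + 4)²/16 = 1
Ellipse, center (-1, -4), major axis vertical; a² = 16, b² = 7.
c² = a² - b² = 16 - 7 = 9, so c = 3.
Foci lie on the vertical axis through the center: (h, k ± c).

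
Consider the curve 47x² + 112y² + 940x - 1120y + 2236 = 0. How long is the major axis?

Group: 47(x² + 20x) + 112(y² - 10y) = -2236
Completing the square gives 47(x + 10)² + 112(y - 5)² = -2236 + 4700 + 2800 = 5264.
Divide by 5264: (x + 10)²/112 + (y - 5)²/47 = 1
Ellipse, center (-10, 5), major axis horizontal; a² = 112, b² = 47.
a² = 112 so a = 4√7; the major axis has length 2a = 8√7.

8√7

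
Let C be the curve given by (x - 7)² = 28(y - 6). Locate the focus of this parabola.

(7, 13)

Vertex (7, 6); 4p = 28 so p = 7. Opens up.
Focus is p units from the vertex along the axis: (h, k + p).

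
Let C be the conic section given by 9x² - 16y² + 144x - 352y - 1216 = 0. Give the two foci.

Group: 9(x² + 16x) -16(y² + 22y) = 1216
9(x + 8)² -16(y + 11)² = 1216 + 576 - 1936 = -144
Dividing both sides by -144: (y + 11)²/9 - (x + 8)²/16 = 1
Hyperbola, center (-8, -11), transverse axis vertical; a² = 9, b² = 16.
c² = a² + b² = 9 + 16 = 25, so c = 5.
Foci lie on the vertical axis through the center: (h, k ± c).

(-8, -16) and (-8, -6)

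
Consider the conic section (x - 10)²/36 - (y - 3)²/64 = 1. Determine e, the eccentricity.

e = 5/3

Center (10, 3). The positive term is the x-term, so the transverse axis is horizontal; a² = 36, b² = 64.
c² = a² + b² = 100, so c = 10.
e = c/a = 10/6 = 5/3.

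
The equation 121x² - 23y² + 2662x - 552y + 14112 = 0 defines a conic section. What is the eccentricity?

e = 12/11

Group: 121(x² + 22x) -23(y² + 24y) = -14112
121(x + 11)² -23(y + 12)² = -14112 + 14641 - 3312 = -2783
Divide by -2783: (y + 12)²/121 - (x + 11)²/23 = 1
Hyperbola, center (-11, -12), transverse axis vertical; a² = 121, b² = 23.
c² = a² + b² = 144, so c = 12.
e = c/a = 12/11.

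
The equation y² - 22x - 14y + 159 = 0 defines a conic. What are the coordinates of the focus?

Only y is squared. Complete the square in y: (y - 7)² = 22(x - 5).
Vertex (5, 7); 4p = 22 so p = 11/2. Opens right.
Focus is p units from the vertex along the axis: (h + p, k).

(21/2, 7)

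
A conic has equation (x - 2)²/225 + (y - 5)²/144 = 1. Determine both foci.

Center (2, 5). The larger denominator 225 sits under the x-term, so the major axis is horizontal; a² = 225, b² = 144.
c² = a² - b² = 225 - 144 = 81, so c = 9.
Foci lie on the horizontal axis through the center: (h ± c, k).

(-7, 5) and (11, 5)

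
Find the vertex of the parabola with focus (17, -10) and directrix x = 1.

The vertex is the midpoint between the focus and the directrix along the axis of symmetry.
Axis is horizontal (directrix is vertical). Vertex x-coordinate = (17 + 1)/2 = 9; y-coordinate = -10.

(9, -10)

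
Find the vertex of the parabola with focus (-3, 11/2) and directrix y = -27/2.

The vertex is the midpoint between the focus and the directrix along the axis of symmetry.
Axis is vertical (directrix is horizontal). Vertex y-coordinate = (11/2 + (-27/2))/2 = -4; x-coordinate = -3.

(-3, -4)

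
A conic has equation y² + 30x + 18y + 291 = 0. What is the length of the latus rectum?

Only y is squared. Complete the square in y: (y + 9)² = -30(x + 7).
Vertex (-7, -9); 4p = -30 so p = -15/2. Opens left.
Latus rectum length = |4p| = 30.

30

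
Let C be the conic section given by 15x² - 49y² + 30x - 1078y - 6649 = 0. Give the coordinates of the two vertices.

(-8, -11) and (6, -11)

Group the x- and y-terms: 15(x² + 2x) -49(y² + 22y) = 6649
Complete the square in x and y: 15(x + 1)² -49(y + 11)² = 6649 + 15 - 5929 = 735
Divide through by 735 to get (x + 1)²/49 - (y + 11)²/15 = 1.
Hyperbola, center (-1, -11), transverse axis horizontal; a² = 49, b² = 15.
a = 7. Vertices at (h ± a, k).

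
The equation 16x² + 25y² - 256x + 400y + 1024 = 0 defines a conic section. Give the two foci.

(2, -8) and (14, -8)

16(x² - 16x) + 25(y² + 16y) = -1024
Complete the square: 16(x - 8)² + 25(y + 8)² = -1024 + 1024 + 1600 = 1600
Dividing both sides by 1600: (x - 8)²/100 + (y + 8)²/64 = 1
Ellipse, center (8, -8), major axis horizontal; a² = 100, b² = 64.
c² = a² - b² = 100 - 64 = 36, so c = 6.
Foci lie on the horizontal axis through the center: (h ± c, k).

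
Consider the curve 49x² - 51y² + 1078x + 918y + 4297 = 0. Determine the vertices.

(-11, 2) and (-11, 16)

49(x² + 22x) -51(y² - 18y) = -4297
49(x + 11)² -51(y - 9)² = -4297 + 5929 - 4131 = -2499
Divide by -2499: (y - 9)²/49 - (x + 11)²/51 = 1
Hyperbola, center (-11, 9), transverse axis vertical; a² = 49, b² = 51.
a = 7. Vertices at (h, k ± a).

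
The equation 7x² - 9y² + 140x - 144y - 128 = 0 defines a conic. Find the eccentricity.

Collect terms: 7(x² + 20x) -9(y² + 16y) = 128
Completing the square gives 7(x + 10)² -9(y + 8)² = 128 + 700 - 576 = 252.
Divide through by 252 to get (x + 10)²/36 - (y + 8)²/28 = 1.
Hyperbola, center (-10, -8), transverse axis horizontal; a² = 36, b² = 28.
c² = a² + b² = 64, so c = 8.
e = c/a = 8/6 = 4/3.

e = 4/3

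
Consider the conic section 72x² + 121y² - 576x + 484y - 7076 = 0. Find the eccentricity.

Group the x- and y-terms: 72(x² - 8x) + 121(y² + 4y) = 7076
Complete the square: 72(x - 4)² + 121(y + 2)² = 7076 + 1152 + 484 = 8712
Divide through by 8712 to get (x - 4)²/121 + (y + 2)²/72 = 1.
Ellipse, center (4, -2), major axis horizontal; a² = 121, b² = 72.
c² = a² - b² = 49, so c = 7.
e = c/a = 7/11.

e = 7/11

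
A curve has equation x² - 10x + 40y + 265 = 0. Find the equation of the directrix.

Only x is squared. Complete the square in x: (x - 5)² = -40(y + 6).
Vertex (5, -6); 4p = -40 so p = -10. Opens down.
Directrix is the horizontal line y = k − p = -6 − (-10) = 4.

y = 4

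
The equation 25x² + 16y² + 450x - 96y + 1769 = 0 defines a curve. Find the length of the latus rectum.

32/5

Group: 25(x² + 18x) + 16(y² - 6y) = -1769
25(x + 9)² + 16(y - 3)² = -1769 + 2025 + 144 = 400
Divide by 400: (x + 9)²/16 + (y - 3)²/25 = 1
Ellipse, center (-9, 3), major axis vertical; a² = 25, b² = 16.
Latus rectum length = 2b²/a = 2·16/5 = 32/5.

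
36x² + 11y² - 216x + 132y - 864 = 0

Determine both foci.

(3, -16) and (3, 4)

Collect terms: 36(x² - 6x) + 11(y² + 12y) = 864
Complete the square: 36(x - 3)² + 11(y + 6)² = 864 + 324 + 396 = 1584
Divide through by 1584 to get (x - 3)²/44 + (y + 6)²/144 = 1.
Ellipse, center (3, -6), major axis vertical; a² = 144, b² = 44.
c² = a² - b² = 144 - 44 = 100, so c = 10.
Foci lie on the vertical axis through the center: (h, k ± c).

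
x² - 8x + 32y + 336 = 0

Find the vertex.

(4, -10)

Only x is squared. Complete the square in x: (x - 4)² = -32(y + 10).
Vertex (4, -10); 4p = -32 so p = -8. Opens down.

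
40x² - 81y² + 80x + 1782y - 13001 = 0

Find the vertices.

Group: 40(x² + 2x) -81(y² - 22y) = 13001
Complete the square: 40(x + 1)² -81(y - 11)² = 13001 + 40 - 9801 = 3240
Divide through by 3240 to get (x + 1)²/81 - (y - 11)²/40 = 1.
Hyperbola, center (-1, 11), transverse axis horizontal; a² = 81, b² = 40.
a = 9. Vertices at (h ± a, k).

(-10, 11) and (8, 11)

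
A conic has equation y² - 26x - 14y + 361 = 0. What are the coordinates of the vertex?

(12, 7)

Only y is squared. Complete the square in y: (y - 7)² = 26(x - 12).
Vertex (12, 7); 4p = 26 so p = 13/2. Opens right.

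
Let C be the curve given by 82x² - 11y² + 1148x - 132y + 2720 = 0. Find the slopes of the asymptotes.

Collect terms: 82(x² + 14x) -11(y² + 12y) = -2720
Complete the square in x and y: 82(x + 7)² -11(y + 6)² = -2720 + 4018 - 396 = 902
Divide through by 902 to get (x + 7)²/11 - (y + 6)²/82 = 1.
Hyperbola, center (-7, -6), transverse axis horizontal; a² = 11, b² = 82.
For a horizontal hyperbola the asymptotes have slope ±b/a.
Here that is ±√82/√11 = ±√902/11.

√902/11 and -√902/11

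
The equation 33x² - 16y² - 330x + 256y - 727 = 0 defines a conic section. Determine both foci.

Group the x- and y-terms: 33(x² - 10x) -16(y² - 16y) = 727
Completing the square gives 33(x - 5)² -16(y - 8)² = 727 + 825 - 1024 = 528.
Dividing both sides by 528: (x - 5)²/16 - (y - 8)²/33 = 1
Hyperbola, center (5, 8), transverse axis horizontal; a² = 16, b² = 33.
c² = a² + b² = 16 + 33 = 49, so c = 7.
Foci lie on the horizontal axis through the center: (h ± c, k).

(-2, 8) and (12, 8)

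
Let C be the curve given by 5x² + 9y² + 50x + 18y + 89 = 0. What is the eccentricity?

e = 2/3

5(x² + 10x) + 9(y² + 2y) = -89
Complete the square: 5(x + 5)² + 9(y + 1)² = -89 + 125 + 9 = 45
Divide by 45: (x + 5)²/9 + (y + 1)²/5 = 1
Ellipse, center (-5, -1), major axis horizontal; a² = 9, b² = 5.
c² = a² - b² = 4, so c = 2.
e = c/a = 2/3.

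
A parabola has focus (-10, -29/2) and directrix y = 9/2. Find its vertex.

The vertex is the midpoint between the focus and the directrix along the axis of symmetry.
Axis is vertical (directrix is horizontal). Vertex y-coordinate = (-29/2 + 9/2)/2 = -5; x-coordinate = -10.

(-10, -5)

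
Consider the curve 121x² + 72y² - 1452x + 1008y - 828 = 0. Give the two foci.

121(x² - 12x) + 72(y² + 14y) = 828
Complete the square in x and y: 121(x - 6)² + 72(y + 7)² = 828 + 4356 + 3528 = 8712
Divide through by 8712 to get (x - 6)²/72 + (y + 7)²/121 = 1.
Ellipse, center (6, -7), major axis vertical; a² = 121, b² = 72.
c² = a² - b² = 121 - 72 = 49, so c = 7.
Foci lie on the vertical axis through the center: (h, k ± c).

(6, -14) and (6, 0)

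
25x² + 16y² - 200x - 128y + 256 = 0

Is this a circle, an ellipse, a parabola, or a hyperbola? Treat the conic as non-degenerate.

ellipse

No xy term. Coefficients of x² and y² are A = 25, C = 16.
A and C have the same sign but A ≠ C ⇒ ellipse.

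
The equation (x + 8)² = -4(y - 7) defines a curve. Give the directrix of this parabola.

Vertex (-8, 7); 4p = -4 so p = -1. Opens down.
Directrix is the horizontal line y = k − p = 7 − (-1) = 8.

y = 8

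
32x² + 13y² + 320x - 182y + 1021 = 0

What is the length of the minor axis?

2√13

Group the x- and y-terms: 32(x² + 10x) + 13(y² - 14y) = -1021
32(x + 5)² + 13(y - 7)² = -1021 + 800 + 637 = 416
Divide by 416: (x + 5)²/13 + (y - 7)²/32 = 1
Ellipse, center (-5, 7), major axis vertical; a² = 32, b² = 13.
b² = 13 so b = √13; the minor axis has length 2b = 2√13.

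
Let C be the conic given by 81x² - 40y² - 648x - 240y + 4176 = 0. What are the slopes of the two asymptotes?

9√10/20 and -9√10/20

81(x² - 8x) -40(y² + 6y) = -4176
Complete the square: 81(x - 4)² -40(y + 3)² = -4176 + 1296 - 360 = -3240
Divide through by -3240 to get (y + 3)²/81 - (x - 4)²/40 = 1.
Hyperbola, center (4, -3), transverse axis vertical; a² = 81, b² = 40.
For a vertical hyperbola the asymptotes have slope ±a/b.
Here that is ±9/2√10 = ±9√10/20.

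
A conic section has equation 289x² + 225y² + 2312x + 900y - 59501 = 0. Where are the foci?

(-4, -10) and (-4, 6)

Group the x- and y-terms: 289(x² + 8x) + 225(y² + 4y) = 59501
Complete the square: 289(x + 4)² + 225(y + 2)² = 59501 + 4624 + 900 = 65025
Divide by 65025: (x + 4)²/225 + (y + 2)²/289 = 1
Ellipse, center (-4, -2), major axis vertical; a² = 289, b² = 225.
c² = a² - b² = 289 - 225 = 64, so c = 8.
Foci lie on the vertical axis through the center: (h, k ± c).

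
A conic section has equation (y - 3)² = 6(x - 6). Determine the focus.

Vertex (6, 3); 4p = 6 so p = 3/2. Opens right.
Focus is p units from the vertex along the axis: (h + p, k).

(15/2, 3)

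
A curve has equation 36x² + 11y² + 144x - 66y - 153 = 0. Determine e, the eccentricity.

36(x² + 4x) + 11(y² - 6y) = 153
Completing the square gives 36(x + 2)² + 11(y - 3)² = 153 + 144 + 99 = 396.
Divide through by 396 to get (x + 2)²/11 + (y - 3)²/36 = 1.
Ellipse, center (-2, 3), major axis vertical; a² = 36, b² = 11.
c² = a² - b² = 25, so c = 5.
e = c/a = 5/6.

e = 5/6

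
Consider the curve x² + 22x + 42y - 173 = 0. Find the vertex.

Only x is squared. Complete the square in x: (x + 11)² = -42(y - 7).
Vertex (-11, 7); 4p = -42 so p = -21/2. Opens down.

(-11, 7)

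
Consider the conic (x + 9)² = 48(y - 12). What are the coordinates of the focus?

(-9, 24)

Vertex (-9, 12); 4p = 48 so p = 12. Opens up.
Focus is p units from the vertex along the axis: (h, k + p).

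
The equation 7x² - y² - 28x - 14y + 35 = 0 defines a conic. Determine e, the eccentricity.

e = 2√14/7

Group: 7(x² - 4x) -(y² + 14y) = -35
7(x - 2)² -(y + 7)² = -35 + 28 - 49 = -56
Divide through by -56 to get (y + 7)²/56 - (x - 2)²/8 = 1.
Hyperbola, center (2, -7), transverse axis vertical; a² = 56, b² = 8.
c² = a² + b² = 64, so c = 8.
e = c/a = 8/2√14 = 2√14/7.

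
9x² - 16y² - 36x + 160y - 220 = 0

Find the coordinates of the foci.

(2, 0) and (2, 10)

9(x² - 4x) -16(y² - 10y) = 220
9(x - 2)² -16(y - 5)² = 220 + 36 - 400 = -144
Divide by -144: (y - 5)²/9 - (x - 2)²/16 = 1
Hyperbola, center (2, 5), transverse axis vertical; a² = 9, b² = 16.
c² = a² + b² = 9 + 16 = 25, so c = 5.
Foci lie on the vertical axis through the center: (h, k ± c).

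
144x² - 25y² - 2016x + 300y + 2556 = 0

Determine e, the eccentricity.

Rearranging, 144(x² - 14x) -25(y² - 12y) = -2556.
Complete the square: 144(x - 7)² -25(y - 6)² = -2556 + 7056 - 900 = 3600
Divide by 3600: (x - 7)²/25 - (y - 6)²/144 = 1
Hyperbola, center (7, 6), transverse axis horizontal; a² = 25, b² = 144.
c² = a² + b² = 169, so c = 13.
e = c/a = 13/5.

e = 13/5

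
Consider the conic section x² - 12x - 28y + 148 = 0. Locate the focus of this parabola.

(6, 11)

Only x is squared. Complete the square in x: (x - 6)² = 28(y - 4).
Vertex (6, 4); 4p = 28 so p = 7. Opens up.
Focus is p units from the vertex along the axis: (h, k + p).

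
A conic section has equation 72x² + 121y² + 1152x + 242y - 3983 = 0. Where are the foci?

(-15, -1) and (-1, -1)

Group: 72(x² + 16x) + 121(y² + 2y) = 3983
Completing the square gives 72(x + 8)² + 121(y + 1)² = 3983 + 4608 + 121 = 8712.
Divide through by 8712 to get (x + 8)²/121 + (y + 1)²/72 = 1.
Ellipse, center (-8, -1), major axis horizontal; a² = 121, b² = 72.
c² = a² - b² = 121 - 72 = 49, so c = 7.
Foci lie on the horizontal axis through the center: (h ± c, k).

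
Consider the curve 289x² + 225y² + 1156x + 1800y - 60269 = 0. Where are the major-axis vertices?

(-2, -21) and (-2, 13)

Group the x- and y-terms: 289(x² + 4x) + 225(y² + 8y) = 60269
Completing the square gives 289(x + 2)² + 225(y + 4)² = 60269 + 1156 + 3600 = 65025.
Divide through by 65025 to get (x + 2)²/225 + (y + 4)²/289 = 1.
Ellipse, center (-2, -4), major axis vertical; a² = 289, b² = 225.
a = 17. Vertices at (h, k ± a).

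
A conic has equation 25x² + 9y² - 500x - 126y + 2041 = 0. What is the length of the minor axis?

Collect terms: 25(x² - 20x) + 9(y² - 14y) = -2041
25(x - 10)² + 9(y - 7)² = -2041 + 2500 + 441 = 900
Dividing both sides by 900: (x - 10)²/36 + (y - 7)²/100 = 1
Ellipse, center (10, 7), major axis vertical; a² = 100, b² = 36.
b² = 36 so b = 6; the minor axis has length 2b = 12.

12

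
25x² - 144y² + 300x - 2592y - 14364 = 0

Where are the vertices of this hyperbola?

Group: 25(x² + 12x) -144(y² + 18y) = 14364
25(x + 6)² -144(y + 9)² = 14364 + 900 - 11664 = 3600
Dividing both sides by 3600: (x + 6)²/144 - (y + 9)²/25 = 1
Hyperbola, center (-6, -9), transverse axis horizontal; a² = 144, b² = 25.
a = 12. Vertices at (h ± a, k).

(-18, -9) and (6, -9)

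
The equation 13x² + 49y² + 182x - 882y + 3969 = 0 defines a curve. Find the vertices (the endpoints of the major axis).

Rearranging, 13(x² + 14x) + 49(y² - 18y) = -3969.
Complete the square: 13(x + 7)² + 49(y - 9)² = -3969 + 637 + 3969 = 637
Divide by 637: (x + 7)²/49 + (y - 9)²/13 = 1
Ellipse, center (-7, 9), major axis horizontal; a² = 49, b² = 13.
a = 7. Vertices at (h ± a, k).

(-14, 9) and (0, 9)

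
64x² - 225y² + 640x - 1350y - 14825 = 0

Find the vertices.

(-20, -3) and (10, -3)

Collect terms: 64(x² + 10x) -225(y² + 6y) = 14825
64(x + 5)² -225(y + 3)² = 14825 + 1600 - 2025 = 14400
Dividing both sides by 14400: (x + 5)²/225 - (y + 3)²/64 = 1
Hyperbola, center (-5, -3), transverse axis horizontal; a² = 225, b² = 64.
a = 15. Vertices at (h ± a, k).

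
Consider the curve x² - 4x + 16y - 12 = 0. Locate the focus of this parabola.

Only x is squared. Complete the square in x: (x - 2)² = -16(y - 1).
Vertex (2, 1); 4p = -16 so p = -4. Opens down.
Focus is p units from the vertex along the axis: (h, k + p).

(2, -3)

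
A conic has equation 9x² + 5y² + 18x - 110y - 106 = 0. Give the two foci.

9(x² + 2x) + 5(y² - 22y) = 106
Complete the square in x and y: 9(x + 1)² + 5(y - 11)² = 106 + 9 + 605 = 720
Dividing both sides by 720: (x + 1)²/80 + (y - 11)²/144 = 1
Ellipse, center (-1, 11), major axis vertical; a² = 144, b² = 80.
c² = a² - b² = 144 - 80 = 64, so c = 8.
Foci lie on the vertical axis through the center: (h, k ± c).

(-1, 3) and (-1, 19)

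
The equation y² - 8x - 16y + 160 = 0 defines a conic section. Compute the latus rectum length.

8

Only y is squared. Complete the square in y: (y - 8)² = 8(x - 12).
Vertex (12, 8); 4p = 8 so p = 2. Opens right.
Latus rectum length = |4p| = 8.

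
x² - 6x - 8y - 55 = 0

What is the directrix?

y = -10

Only x is squared. Complete the square in x: (x - 3)² = 8(y + 8).
Vertex (3, -8); 4p = 8 so p = 2. Opens up.
Directrix is the horizontal line y = k − p = -8 − (2) = -10.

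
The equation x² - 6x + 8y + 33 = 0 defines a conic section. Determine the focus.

(3, -5)

Only x is squared. Complete the square in x: (x - 3)² = -8(y + 3).
Vertex (3, -3); 4p = -8 so p = -2. Opens down.
Focus is p units from the vertex along the axis: (h, k + p).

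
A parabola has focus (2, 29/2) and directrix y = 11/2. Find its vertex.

(2, 10)

The vertex is the midpoint between the focus and the directrix along the axis of symmetry.
Axis is vertical (directrix is horizontal). Vertex y-coordinate = (29/2 + 11/2)/2 = 10; x-coordinate = 2.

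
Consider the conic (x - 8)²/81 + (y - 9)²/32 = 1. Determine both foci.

(1, 9) and (15, 9)

Center (8, 9). The larger denominator 81 sits under the x-term, so the major axis is horizontal; a² = 81, b² = 32.
c² = a² - b² = 81 - 32 = 49, so c = 7.
Foci lie on the horizontal axis through the center: (h ± c, k).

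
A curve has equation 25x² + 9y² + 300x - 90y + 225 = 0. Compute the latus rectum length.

Collect terms: 25(x² + 12x) + 9(y² - 10y) = -225
25(x + 6)² + 9(y - 5)² = -225 + 900 + 225 = 900
Divide through by 900 to get (x + 6)²/36 + (y - 5)²/100 = 1.
Ellipse, center (-6, 5), major axis vertical; a² = 100, b² = 36.
Latus rectum length = 2b²/a = 2·36/10 = 36/5.

36/5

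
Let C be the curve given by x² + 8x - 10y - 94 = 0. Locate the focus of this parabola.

Only x is squared. Complete the square in x: (x + 4)² = 10(y + 11).
Vertex (-4, -11); 4p = 10 so p = 5/2. Opens up.
Focus is p units from the vertex along the axis: (h, k + p).

(-4, -17/2)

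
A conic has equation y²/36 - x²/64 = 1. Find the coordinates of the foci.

Center (0, 0). The positive term is the y-term, so the transverse axis is vertical; a² = 36, b² = 64.
c² = a² + b² = 36 + 64 = 100, so c = 10.
Foci lie on the vertical axis through the center: (h, k ± c).

(0, -10) and (0, 10)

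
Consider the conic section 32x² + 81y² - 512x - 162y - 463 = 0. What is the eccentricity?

Rearranging, 32(x² - 16x) + 81(y² - 2y) = 463.
Complete the square: 32(x - 8)² + 81(y - 1)² = 463 + 2048 + 81 = 2592
Divide through by 2592 to get (x - 8)²/81 + (y - 1)²/32 = 1.
Ellipse, center (8, 1), major axis horizontal; a² = 81, b² = 32.
c² = a² - b² = 49, so c = 7.
e = c/a = 7/9.

e = 7/9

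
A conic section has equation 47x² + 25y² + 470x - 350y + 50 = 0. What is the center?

(-5, 7)

Group: 47(x² + 10x) + 25(y² - 14y) = -50
47(x + 5)² + 25(y - 7)² = -50 + 1175 + 1225 = 2350
Dividing both sides by 2350: (x + 5)²/50 + (y - 7)²/94 = 1
Ellipse with center (-5, 7).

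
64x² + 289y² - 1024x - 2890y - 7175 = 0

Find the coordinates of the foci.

Group the x- and y-terms: 64(x² - 16x) + 289(y² - 10y) = 7175
Complete the square: 64(x - 8)² + 289(y - 5)² = 7175 + 4096 + 7225 = 18496
Divide through by 18496 to get (x - 8)²/289 + (y - 5)²/64 = 1.
Ellipse, center (8, 5), major axis horizontal; a² = 289, b² = 64.
c² = a² - b² = 289 - 64 = 225, so c = 15.
Foci lie on the horizontal axis through the center: (h ± c, k).

(-7, 5) and (23, 5)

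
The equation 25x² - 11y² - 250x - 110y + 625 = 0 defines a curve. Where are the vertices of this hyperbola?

(5, -10) and (5, 0)

Group: 25(x² - 10x) -11(y² + 10y) = -625
Complete the square in x and y: 25(x - 5)² -11(y + 5)² = -625 + 625 - 275 = -275
Dividing both sides by -275: (y + 5)²/25 - (x - 5)²/11 = 1
Hyperbola, center (5, -5), transverse axis vertical; a² = 25, b² = 11.
a = 5. Vertices at (h, k ± a).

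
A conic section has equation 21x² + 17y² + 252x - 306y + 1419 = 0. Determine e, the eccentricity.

Group the x- and y-terms: 21(x² + 12x) + 17(y² - 18y) = -1419
Complete the square: 21(x + 6)² + 17(y - 9)² = -1419 + 756 + 1377 = 714
Divide through by 714 to get (x + 6)²/34 + (y - 9)²/42 = 1.
Ellipse, center (-6, 9), major axis vertical; a² = 42, b² = 34.
c² = a² - b² = 8, so c = 2√2.
e = c/a = 2√2/√42 = 2√21/21.

e = 2√21/21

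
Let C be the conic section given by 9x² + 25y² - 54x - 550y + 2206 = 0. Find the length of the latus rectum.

36/5

Group the x- and y-terms: 9(x² - 6x) + 25(y² - 22y) = -2206
Complete the square in x and y: 9(x - 3)² + 25(y - 11)² = -2206 + 81 + 3025 = 900
Divide by 900: (x - 3)²/100 + (y - 11)²/36 = 1
Ellipse, center (3, 11), major axis horizontal; a² = 100, b² = 36.
Latus rectum length = 2b²/a = 2·36/10 = 36/5.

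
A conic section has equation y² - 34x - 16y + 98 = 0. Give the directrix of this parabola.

x = -15/2

Only y is squared. Complete the square in y: (y - 8)² = 34(x - 1).
Vertex (1, 8); 4p = 34 so p = 17/2. Opens right.
Directrix is the vertical line x = h − p = 1 − (17/2) = -15/2.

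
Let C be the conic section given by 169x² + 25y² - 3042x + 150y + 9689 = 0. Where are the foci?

(9, -15) and (9, 9)

Rearranging, 169(x² - 18x) + 25(y² + 6y) = -9689.
Complete the square: 169(x - 9)² + 25(y + 3)² = -9689 + 13689 + 225 = 4225
Divide through by 4225 to get (x - 9)²/25 + (y + 3)²/169 = 1.
Ellipse, center (9, -3), major axis vertical; a² = 169, b² = 25.
c² = a² - b² = 169 - 25 = 144, so c = 12.
Foci lie on the vertical axis through the center: (h, k ± c).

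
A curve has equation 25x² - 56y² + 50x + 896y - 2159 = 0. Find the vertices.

Rearranging, 25(x² + 2x) -56(y² - 16y) = 2159.
25(x + 1)² -56(y - 8)² = 2159 + 25 - 3584 = -1400
Divide by -1400: (y - 8)²/25 - (x + 1)²/56 = 1
Hyperbola, center (-1, 8), transverse axis vertical; a² = 25, b² = 56.
a = 5. Vertices at (h, k ± a).

(-1, 3) and (-1, 13)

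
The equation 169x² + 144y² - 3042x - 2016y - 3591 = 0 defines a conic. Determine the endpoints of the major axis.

(9, -6) and (9, 20)

Group the x- and y-terms: 169(x² - 18x) + 144(y² - 14y) = 3591
Complete the square in x and y: 169(x - 9)² + 144(y - 7)² = 3591 + 13689 + 7056 = 24336
Divide through by 24336 to get (x - 9)²/144 + (y - 7)²/169 = 1.
Ellipse, center (9, 7), major axis vertical; a² = 169, b² = 144.
a = 13. Vertices at (h, k ± a).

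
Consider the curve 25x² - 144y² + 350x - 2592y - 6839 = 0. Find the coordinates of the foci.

Group: 25(x² + 14x) -144(y² + 18y) = 6839
Completing the square gives 25(x + 7)² -144(y + 9)² = 6839 + 1225 - 11664 = -3600.
Dividing both sides by -3600: (y + 9)²/25 - (x + 7)²/144 = 1
Hyperbola, center (-7, -9), transverse axis vertical; a² = 25, b² = 144.
c² = a² + b² = 25 + 144 = 169, so c = 13.
Foci lie on the vertical axis through the center: (h, k ± c).

(-7, -22) and (-7, 4)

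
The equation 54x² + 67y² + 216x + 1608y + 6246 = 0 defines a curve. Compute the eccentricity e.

Group the x- and y-terms: 54(x² + 4x) + 67(y² + 24y) = -6246
Complete the square: 54(x + 2)² + 67(y + 12)² = -6246 + 216 + 9648 = 3618
Dividing both sides by 3618: (x + 2)²/67 + (y + 12)²/54 = 1
Ellipse, center (-2, -12), major axis horizontal; a² = 67, b² = 54.
c² = a² - b² = 13, so c = √13.
e = c/a = √13/√67 = √871/67.

e = √871/67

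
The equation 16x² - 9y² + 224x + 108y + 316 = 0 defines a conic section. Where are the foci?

(-12, 6) and (-2, 6)

16(x² + 14x) -9(y² - 12y) = -316
Completing the square gives 16(x + 7)² -9(y - 6)² = -316 + 784 - 324 = 144.
Divide through by 144 to get (x + 7)²/9 - (y - 6)²/16 = 1.
Hyperbola, center (-7, 6), transverse axis horizontal; a² = 9, b² = 16.
c² = a² + b² = 9 + 16 = 25, so c = 5.
Foci lie on the horizontal axis through the center: (h ± c, k).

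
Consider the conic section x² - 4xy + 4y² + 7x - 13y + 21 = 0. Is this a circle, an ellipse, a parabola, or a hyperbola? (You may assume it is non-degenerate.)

A = 1, B = -4, C = 4.
Discriminant B² − 4AC = (-4)² − 4·1·4 = 0.
B² − 4AC = 0 ⇒ parabola.

parabola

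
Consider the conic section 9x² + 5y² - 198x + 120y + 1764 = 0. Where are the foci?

(11, -14) and (11, -10)

Collect terms: 9(x² - 22x) + 5(y² + 24y) = -1764
Complete the square: 9(x - 11)² + 5(y + 12)² = -1764 + 1089 + 720 = 45
Divide through by 45 to get (x - 11)²/5 + (y + 12)²/9 = 1.
Ellipse, center (11, -12), major axis vertical; a² = 9, b² = 5.
c² = a² - b² = 9 - 5 = 4, so c = 2.
Foci lie on the vertical axis through the center: (h, k ± c).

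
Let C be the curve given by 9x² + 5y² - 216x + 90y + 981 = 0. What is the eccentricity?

e = 2/3

Collect terms: 9(x² - 24x) + 5(y² + 18y) = -981
9(x - 12)² + 5(y + 9)² = -981 + 1296 + 405 = 720
Divide by 720: (x - 12)²/80 + (y + 9)²/144 = 1
Ellipse, center (12, -9), major axis vertical; a² = 144, b² = 80.
c² = a² - b² = 64, so c = 8.
e = c/a = 8/12 = 2/3.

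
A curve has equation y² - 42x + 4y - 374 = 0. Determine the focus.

(3/2, -2)

Only y is squared. Complete the square in y: (y + 2)² = 42(x + 9).
Vertex (-9, -2); 4p = 42 so p = 21/2. Opens right.
Focus is p units from the vertex along the axis: (h + p, k).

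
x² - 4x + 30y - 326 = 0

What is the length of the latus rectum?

Only x is squared. Complete the square in x: (x - 2)² = -30(y - 11).
Vertex (2, 11); 4p = -30 so p = -15/2. Opens down.
Latus rectum length = |4p| = 30.

30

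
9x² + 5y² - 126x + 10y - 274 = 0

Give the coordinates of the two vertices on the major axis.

9(x² - 14x) + 5(y² + 2y) = 274
Completing the square gives 9(x - 7)² + 5(y + 1)² = 274 + 441 + 5 = 720.
Divide through by 720 to get (x - 7)²/80 + (y + 1)²/144 = 1.
Ellipse, center (7, -1), major axis vertical; a² = 144, b² = 80.
a = 12. Vertices at (h, k ± a).

(7, -13) and (7, 11)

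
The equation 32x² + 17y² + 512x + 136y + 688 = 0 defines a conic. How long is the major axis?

Group: 32(x² + 16x) + 17(y² + 8y) = -688
32(x + 8)² + 17(y + 4)² = -688 + 2048 + 272 = 1632
Divide through by 1632 to get (x + 8)²/51 + (y + 4)²/96 = 1.
Ellipse, center (-8, -4), major axis vertical; a² = 96, b² = 51.
a² = 96 so a = 4√6; the major axis has length 2a = 8√6.

8√6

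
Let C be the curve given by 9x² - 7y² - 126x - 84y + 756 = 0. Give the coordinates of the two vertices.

(7, -15) and (7, 3)

Rearranging, 9(x² - 14x) -7(y² + 12y) = -756.
9(x - 7)² -7(y + 6)² = -756 + 441 - 252 = -567
Dividing both sides by -567: (y + 6)²/81 - (x - 7)²/63 = 1
Hyperbola, center (7, -6), transverse axis vertical; a² = 81, b² = 63.
a = 9. Vertices at (h, k ± a).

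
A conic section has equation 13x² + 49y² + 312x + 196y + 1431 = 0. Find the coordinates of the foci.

(-18, -2) and (-6, -2)

Group: 13(x² + 24x) + 49(y² + 4y) = -1431
Complete the square: 13(x + 12)² + 49(y + 2)² = -1431 + 1872 + 196 = 637
Dividing both sides by 637: (x + 12)²/49 + (y + 2)²/13 = 1
Ellipse, center (-12, -2), major axis horizontal; a² = 49, b² = 13.
c² = a² - b² = 49 - 13 = 36, so c = 6.
Foci lie on the horizontal axis through the center: (h ± c, k).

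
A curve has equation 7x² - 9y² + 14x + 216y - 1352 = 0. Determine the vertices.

Collect terms: 7(x² + 2x) -9(y² - 24y) = 1352
Complete the square: 7(x + 1)² -9(y - 12)² = 1352 + 7 - 1296 = 63
Dividing both sides by 63: (x + 1)²/9 - (y - 12)²/7 = 1
Hyperbola, center (-1, 12), transverse axis horizontal; a² = 9, b² = 7.
a = 3. Vertices at (h ± a, k).

(-4, 12) and (2, 12)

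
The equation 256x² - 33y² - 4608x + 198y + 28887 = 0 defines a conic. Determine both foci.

(9, -14) and (9, 20)

256(x² - 18x) -33(y² - 6y) = -28887
Complete the square: 256(x - 9)² -33(y - 3)² = -28887 + 20736 - 297 = -8448
Dividing both sides by -8448: (y - 3)²/256 - (x - 9)²/33 = 1
Hyperbola, center (9, 3), transverse axis vertical; a² = 256, b² = 33.
c² = a² + b² = 256 + 33 = 289, so c = 17.
Foci lie on the vertical axis through the center: (h, k ± c).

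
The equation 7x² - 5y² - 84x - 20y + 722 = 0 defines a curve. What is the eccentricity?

e = 2√21/7

Collect terms: 7(x² - 12x) -5(y² + 4y) = -722
Complete the square in x and y: 7(x - 6)² -5(y + 2)² = -722 + 252 - 20 = -490
Divide through by -490 to get (y + 2)²/98 - (x - 6)²/70 = 1.
Hyperbola, center (6, -2), transverse axis vertical; a² = 98, b² = 70.
c² = a² + b² = 168, so c = 2√42.
e = c/a = 2√42/7√2 = 2√21/7.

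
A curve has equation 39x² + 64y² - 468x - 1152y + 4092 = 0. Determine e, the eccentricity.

e = 5/8

Collect terms: 39(x² - 12x) + 64(y² - 18y) = -4092
Complete the square: 39(x - 6)² + 64(y - 9)² = -4092 + 1404 + 5184 = 2496
Dividing both sides by 2496: (x - 6)²/64 + (y - 9)²/39 = 1
Ellipse, center (6, 9), major axis horizontal; a² = 64, b² = 39.
c² = a² - b² = 25, so c = 5.
e = c/a = 5/8.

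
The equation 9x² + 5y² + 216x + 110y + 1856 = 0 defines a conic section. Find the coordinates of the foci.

(-12, -13) and (-12, -9)

9(x² + 24x) + 5(y² + 22y) = -1856
Completing the square gives 9(x + 12)² + 5(y + 11)² = -1856 + 1296 + 605 = 45.
Dividing both sides by 45: (x + 12)²/5 + (y + 11)²/9 = 1
Ellipse, center (-12, -11), major axis vertical; a² = 9, b² = 5.
c² = a² - b² = 9 - 5 = 4, so c = 2.
Foci lie on the vertical axis through the center: (h, k ± c).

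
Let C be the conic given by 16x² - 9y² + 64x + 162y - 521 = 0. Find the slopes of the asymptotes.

4/3 and -4/3

16(x² + 4x) -9(y² - 18y) = 521
Complete the square: 16(x + 2)² -9(y - 9)² = 521 + 64 - 729 = -144
Divide by -144: (y - 9)²/16 - (x + 2)²/9 = 1
Hyperbola, center (-2, 9), transverse axis vertical; a² = 16, b² = 9.
For a vertical hyperbola the asymptotes have slope ±a/b.
Here that is ±4/3.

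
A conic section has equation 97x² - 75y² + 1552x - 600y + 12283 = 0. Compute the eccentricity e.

Group the x- and y-terms: 97(x² + 16x) -75(y² + 8y) = -12283
Completing the square gives 97(x + 8)² -75(y + 4)² = -12283 + 6208 - 1200 = -7275.
Divide by -7275: (y + 4)²/97 - (x + 8)²/75 = 1
Hyperbola, center (-8, -4), transverse axis vertical; a² = 97, b² = 75.
c² = a² + b² = 172, so c = 2√43.
e = c/a = 2√43/√97 = 2√4171/97.

e = 2√4171/97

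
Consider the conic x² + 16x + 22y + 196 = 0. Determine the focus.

(-8, -23/2)

Only x is squared. Complete the square in x: (x + 8)² = -22(y + 6).
Vertex (-8, -6); 4p = -22 so p = -11/2. Opens down.
Focus is p units from the vertex along the axis: (h, k + p).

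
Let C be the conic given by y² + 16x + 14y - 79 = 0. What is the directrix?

x = 12

Only y is squared. Complete the square in y: (y + 7)² = -16(x - 8).
Vertex (8, -7); 4p = -16 so p = -4. Opens left.
Directrix is the vertical line x = h − p = 8 − (-4) = 12.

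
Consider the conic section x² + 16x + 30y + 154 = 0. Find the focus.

Only x is squared. Complete the square in x: (x + 8)² = -30(y + 3).
Vertex (-8, -3); 4p = -30 so p = -15/2. Opens down.
Focus is p units from the vertex along the axis: (h, k + p).

(-8, -21/2)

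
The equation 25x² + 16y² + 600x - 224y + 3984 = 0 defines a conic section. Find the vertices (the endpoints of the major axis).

25(x² + 24x) + 16(y² - 14y) = -3984
Completing the square gives 25(x + 12)² + 16(y - 7)² = -3984 + 3600 + 784 = 400.
Divide by 400: (x + 12)²/16 + (y - 7)²/25 = 1
Ellipse, center (-12, 7), major axis vertical; a² = 25, b² = 16.
a = 5. Vertices at (h, k ± a).

(-12, 2) and (-12, 12)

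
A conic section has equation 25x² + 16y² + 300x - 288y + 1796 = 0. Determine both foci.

25(x² + 12x) + 16(y² - 18y) = -1796
Completing the square gives 25(x + 6)² + 16(y - 9)² = -1796 + 900 + 1296 = 400.
Dividing both sides by 400: (x + 6)²/16 + (y - 9)²/25 = 1
Ellipse, center (-6, 9), major axis vertical; a² = 25, b² = 16.
c² = a² - b² = 25 - 16 = 9, so c = 3.
Foci lie on the vertical axis through the center: (h, k ± c).

(-6, 6) and (-6, 12)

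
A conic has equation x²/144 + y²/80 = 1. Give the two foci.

Center (0, 0). The larger denominator 144 sits under the x-term, so the major axis is horizontal; a² = 144, b² = 80.
c² = a² - b² = 144 - 80 = 64, so c = 8.
Foci lie on the horizontal axis through the center: (h ± c, k).

(-8, 0) and (8, 0)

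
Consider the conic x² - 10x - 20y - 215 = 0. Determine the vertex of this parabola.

(5, -12)

Only x is squared. Complete the square in x: (x - 5)² = 20(y + 12).
Vertex (5, -12); 4p = 20 so p = 5. Opens up.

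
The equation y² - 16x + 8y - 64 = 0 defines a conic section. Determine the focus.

(-1, -4)

Only y is squared. Complete the square in y: (y + 4)² = 16(x + 5).
Vertex (-5, -4); 4p = 16 so p = 4. Opens right.
Focus is p units from the vertex along the axis: (h + p, k).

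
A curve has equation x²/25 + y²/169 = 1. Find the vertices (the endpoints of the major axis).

(0, -13) and (0, 13)

Center (0, 0). The larger denominator 169 sits under the y-term, so the major axis is vertical; a² = 169, b² = 25.
a = 13. Vertices at (h, k ± a).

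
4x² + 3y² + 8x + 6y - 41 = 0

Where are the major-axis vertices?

4(x² + 2x) + 3(y² + 2y) = 41
4(x + 1)² + 3(y + 1)² = 41 + 4 + 3 = 48
Divide through by 48 to get (x + 1)²/12 + (y + 1)²/16 = 1.
Ellipse, center (-1, -1), major axis vertical; a² = 16, b² = 12.
a = 4. Vertices at (h, k ± a).

(-1, -5) and (-1, 3)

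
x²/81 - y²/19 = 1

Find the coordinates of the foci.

Center (0, 0). The positive term is the x-term, so the transverse axis is horizontal; a² = 81, b² = 19.
c² = a² + b² = 81 + 19 = 100, so c = 10.
Foci lie on the horizontal axis through the center: (h ± c, k).

(-10, 0) and (10, 0)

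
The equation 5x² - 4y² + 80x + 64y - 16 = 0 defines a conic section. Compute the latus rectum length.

10

Collect terms: 5(x² + 16x) -4(y² - 16y) = 16
Complete the square: 5(x + 8)² -4(y - 8)² = 16 + 320 - 256 = 80
Dividing both sides by 80: (x + 8)²/16 - (y - 8)²/20 = 1
Hyperbola, center (-8, 8), transverse axis horizontal; a² = 16, b² = 20.
Latus rectum length = 2b²/a = 2·20/4 = 10.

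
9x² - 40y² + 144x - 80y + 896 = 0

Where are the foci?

(-8, -8) and (-8, 6)

9(x² + 16x) -40(y² + 2y) = -896
9(x + 8)² -40(y + 1)² = -896 + 576 - 40 = -360
Divide through by -360 to get (y + 1)²/9 - (x + 8)²/40 = 1.
Hyperbola, center (-8, -1), transverse axis vertical; a² = 9, b² = 40.
c² = a² + b² = 9 + 40 = 49, so c = 7.
Foci lie on the vertical axis through the center: (h, k ± c).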